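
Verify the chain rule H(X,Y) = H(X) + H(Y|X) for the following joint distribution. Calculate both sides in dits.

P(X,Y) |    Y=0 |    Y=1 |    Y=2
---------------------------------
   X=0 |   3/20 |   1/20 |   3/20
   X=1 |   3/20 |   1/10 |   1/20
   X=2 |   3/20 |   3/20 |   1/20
H(X,Y) = 0.9131, H(X) = 0.4760, H(Y|X) = 0.4371 (all in dits)

Chain rule: H(X,Y) = H(X) + H(Y|X)

Left side — joint entropy directly:
H(X,Y) = -Σ p(x,y) log p(x,y) = 0.9131 dits

Right side — compute H(Y|X) from the conditional distributions:
P(X) = (7/20, 3/10, 7/20), so H(X) = 0.4760 dits
H(Y|X) = Σ_x P(X=x) · H(Y|X=x):
  P(Y|X=0) = (3/7, 1/7, 3/7), H(Y|X=0) = 0.4361, weight P(X=0) = 7/20
  P(Y|X=1) = (1/2, 1/3, 1/6), H(Y|X=1) = 0.4392, weight P(X=1) = 3/10
  P(Y|X=2) = (3/7, 3/7, 1/7), H(Y|X=2) = 0.4361, weight P(X=2) = 7/20
H(Y|X) = 0.4371 dits

H(X) + H(Y|X) = 0.4760 + 0.4371 = 0.9131 dits

Both sides equal 0.9131 dits. ✓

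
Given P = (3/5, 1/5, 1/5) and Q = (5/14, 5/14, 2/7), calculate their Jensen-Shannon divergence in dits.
0.0133 dits

Jensen-Shannon divergence is:
JSD(P||Q) = 0.5 × D_KL(P||M) + 0.5 × D_KL(Q||M)
where M = 0.5 × (P + Q) is the mixture distribution.

M = 0.5 × (3/5, 1/5, 1/5) + 0.5 × (5/14, 5/14, 2/7) = (0.478571, 0.278571, 0.242857)

D_KL(P||M) = 0.0133 dits
D_KL(Q||M) = 0.0133 dits

JSD(P||Q) = 0.5 × 0.0133 + 0.5 × 0.0133 = 0.0133 dits

Unlike KL divergence, JSD is symmetric and bounded: 0 ≤ JSD ≤ log(2).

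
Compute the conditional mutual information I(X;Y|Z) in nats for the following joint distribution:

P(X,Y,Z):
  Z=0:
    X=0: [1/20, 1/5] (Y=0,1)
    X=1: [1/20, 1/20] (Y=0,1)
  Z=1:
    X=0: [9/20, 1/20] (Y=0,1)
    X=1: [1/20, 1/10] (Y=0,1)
0.1081 nats

Conditional mutual information: I(X;Y|Z) = H(X|Z) + H(Y|Z) - H(X,Y|Z)

H(Z) = 0.6474
H(X,Z) = 1.2080 → H(X|Z) = 0.5605
H(Y,Z) = 1.2080 → H(Y|Z) = 0.5605
H(X,Y,Z) = 1.6604 → H(X,Y|Z) = 1.0130

I(X;Y|Z) = 0.5605 + 0.5605 - 1.0130 = 0.1081 nats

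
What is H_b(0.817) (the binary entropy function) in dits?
0.2067 dits

The binary entropy function is:
H(p) = -p log(p) - (1-p) log(1-p)

H(0.817) = -0.817 × log_10(0.817) - 0.183 × log_10(0.183)
H(0.817) = 0.2067 dits

Note: Binary entropy is maximized at p=0.5 (H=1 bit) and minimized at p=0 or p=1 (H=0).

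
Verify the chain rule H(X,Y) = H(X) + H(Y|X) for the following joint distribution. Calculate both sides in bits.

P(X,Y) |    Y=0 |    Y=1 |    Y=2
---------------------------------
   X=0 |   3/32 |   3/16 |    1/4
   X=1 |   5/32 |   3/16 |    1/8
H(X,Y) = 2.5192, H(X) = 0.9972, H(Y|X) = 1.5221 (all in bits)

Chain rule: H(X,Y) = H(X) + H(Y|X)

Left side — joint entropy directly:
H(X,Y) = -Σ p(x,y) log p(x,y) = 2.5192 bits

Right side — compute H(Y|X) from the conditional distributions:
P(X) = (17/32, 15/32), so H(X) = 0.9972 bits
H(Y|X) = Σ_x P(X=x) · H(Y|X=x):
  P(Y|X=0) = (3/17, 6/17, 8/17), H(Y|X=0) = 1.4837, weight P(X=0) = 17/32
  P(Y|X=1) = (1/3, 2/5, 4/15), H(Y|X=1) = 1.5656, weight P(X=1) = 15/32
H(Y|X) = 1.5221 bits

H(X) + H(Y|X) = 0.9972 + 1.5221 = 2.5192 bits

Both sides equal 2.5192 bits. ✓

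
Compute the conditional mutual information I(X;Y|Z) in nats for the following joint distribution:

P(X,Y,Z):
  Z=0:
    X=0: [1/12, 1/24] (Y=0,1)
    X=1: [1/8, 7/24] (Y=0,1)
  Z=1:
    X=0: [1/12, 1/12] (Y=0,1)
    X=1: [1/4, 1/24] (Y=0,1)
0.0602 nats

Conditional mutual information: I(X;Y|Z) = H(X|Z) + H(Y|Z) - H(X,Y|Z)

H(Z) = 0.6897
H(X,Z) = 1.2827 → H(X|Z) = 0.5930
H(Y,Z) = 1.3191 → H(Y|Z) = 0.6295
H(X,Y,Z) = 1.8519 → H(X,Y|Z) = 1.1623

I(X;Y|Z) = 0.5930 + 0.6295 - 1.1623 = 0.0602 nats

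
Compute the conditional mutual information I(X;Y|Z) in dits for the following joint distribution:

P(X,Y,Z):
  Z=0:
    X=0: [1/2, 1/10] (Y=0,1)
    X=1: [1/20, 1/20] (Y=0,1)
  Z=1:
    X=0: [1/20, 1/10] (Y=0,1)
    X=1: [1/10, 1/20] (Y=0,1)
0.0178 dits

Conditional mutual information: I(X;Y|Z) = H(X|Z) + H(Y|Z) - H(X,Y|Z)

H(Z) = 0.2653
H(X,Z) = 0.4803 → H(X|Z) = 0.2150
H(Y,Z) = 0.5136 → H(Y|Z) = 0.2483
H(X,Y,Z) = 0.7107 → H(X,Y|Z) = 0.4454

I(X;Y|Z) = 0.2150 + 0.2483 - 0.4454 = 0.0178 dits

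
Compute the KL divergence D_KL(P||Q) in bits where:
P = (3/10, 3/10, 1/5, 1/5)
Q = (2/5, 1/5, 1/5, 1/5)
0.0510 bits

KL divergence: D_KL(P||Q) = Σ p(x) log(p(x)/q(x))

Computing term by term:
  x=0: 3/10 × log_2[(3/10)/(2/5)] = 3/10 × -0.4150 = -0.1245
  x=1: 3/10 × log_2[(3/10)/(1/5)] = 3/10 × 0.5850 = 0.1755
  x=2: 1/5 × log_2[(1/5)/(1/5)] = 1/5 × 0.0000 = 0.0000
  x=3: 1/5 × log_2[(1/5)/(1/5)] = 1/5 × 0.0000 = 0.0000

D_KL(P||Q) = 0.0510 bits

Note: KL divergence is always non-negative and equals 0 iff P = Q.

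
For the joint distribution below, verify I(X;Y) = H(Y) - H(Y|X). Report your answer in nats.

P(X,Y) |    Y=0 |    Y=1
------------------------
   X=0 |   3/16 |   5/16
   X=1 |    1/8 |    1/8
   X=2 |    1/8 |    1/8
I(X;Y) = 0.0080 nats

Mutual information has multiple equivalent forms:
- I(X;Y) = H(X) - H(X|Y)
- I(X;Y) = H(Y) - H(Y|X)
- I(X;Y) = H(X) + H(Y) - H(X,Y)

Computing all quantities:
H(X) = 1.0397, H(Y) = 0.6853, H(X,Y) = 1.7171
H(X|Y) = 1.0318, H(Y|X) = 0.6774

Verification:
H(X) - H(X|Y) = 1.0397 - 1.0318 = 0.0080
H(Y) - H(Y|X) = 0.6853 - 0.6774 = 0.0080
H(X) + H(Y) - H(X,Y) = 1.0397 + 0.6853 - 1.7171 = 0.0080

All forms give I(X;Y) = 0.0080 nats. ✓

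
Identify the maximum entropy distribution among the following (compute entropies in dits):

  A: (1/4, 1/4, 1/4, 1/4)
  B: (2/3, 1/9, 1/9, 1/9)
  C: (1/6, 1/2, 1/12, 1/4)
A

For a discrete distribution over n outcomes, entropy is maximized by the uniform distribution.

Computing entropies:
H(A) = 0.6021 dits
H(B) = 0.4355 dits
H(C) = 0.5207 dits

The uniform distribution (where all probabilities equal 1/4) achieves the maximum entropy of log_10(4) = 0.6021 dits.

Distribution A has the highest entropy.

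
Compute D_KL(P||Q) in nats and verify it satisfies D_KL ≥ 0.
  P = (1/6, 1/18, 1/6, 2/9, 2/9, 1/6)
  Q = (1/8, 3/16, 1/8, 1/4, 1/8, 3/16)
0.1104 nats

KL divergence satisfies the Gibbs inequality: D_KL(P||Q) ≥ 0 for all distributions P, Q.

D_KL(P||Q) = Σ p(x) log(p(x)/q(x))
Term by term:
  x=0: 1/6 × log_e[(1/6)/(1/8)] = 0.0479
  x=1: 1/18 × log_e[(1/18)/(3/16)] = -0.0676
  x=2: 1/6 × log_e[(1/6)/(1/8)] = 0.0479
  x=3: 2/9 × log_e[(2/9)/(1/4)] = -0.0262
  x=4: 2/9 × log_e[(2/9)/(1/8)] = 0.1279
  x=5: 1/6 × log_e[(1/6)/(3/16)] = -0.0196
D_KL(P||Q) = 0.1104 nats

D_KL(P||Q) = 0.1104 ≥ 0 ✓

This non-negativity is a fundamental property: relative entropy cannot be negative because it measures how different Q is from P.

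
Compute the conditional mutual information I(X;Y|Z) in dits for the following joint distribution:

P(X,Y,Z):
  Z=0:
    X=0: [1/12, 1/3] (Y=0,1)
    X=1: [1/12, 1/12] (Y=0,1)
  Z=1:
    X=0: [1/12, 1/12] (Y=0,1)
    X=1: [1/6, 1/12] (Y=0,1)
0.0133 dits

Conditional mutual information: I(X;Y|Z) = H(X|Z) + H(Y|Z) - H(X,Y|Z)

H(Z) = 0.2950
H(X,Z) = 0.5683 → H(X|Z) = 0.2734
H(Y,Z) = 0.5683 → H(Y|Z) = 0.2734
H(X,Y,Z) = 0.8283 → H(X,Y|Z) = 0.5334

I(X;Y|Z) = 0.2734 + 0.2734 - 0.5334 = 0.0133 dits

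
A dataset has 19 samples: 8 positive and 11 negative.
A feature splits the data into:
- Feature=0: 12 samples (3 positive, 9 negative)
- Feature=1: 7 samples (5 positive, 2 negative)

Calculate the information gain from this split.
0.1516 bits

Information Gain = H(Y) - H(Y|Feature)

Before split:
P(positive) = 8/19 = 0.4211
H(Y) = 0.9819 bits

After split:
Feature=0: H = 0.8113 bits (weight = 12/19)
Feature=1: H = 0.8631 bits (weight = 7/19)
H(Y|Feature) = (12/19)×0.8113 + (7/19)×0.8631 = 0.8304 bits

Information Gain = 0.9819 - 0.8304 = 0.1516 bits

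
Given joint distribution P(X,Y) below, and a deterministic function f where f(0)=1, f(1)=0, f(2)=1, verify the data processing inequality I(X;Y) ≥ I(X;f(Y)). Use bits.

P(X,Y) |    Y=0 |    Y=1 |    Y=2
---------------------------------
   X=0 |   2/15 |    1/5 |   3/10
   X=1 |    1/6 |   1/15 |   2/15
I(X;Y) = 0.0485, I(X;f(Y)) = 0.0160, inequality holds: 0.0485 ≥ 0.0160

Data Processing Inequality: For any Markov chain X → Y → Z, we have I(X;Y) ≥ I(X;Z).

Here Z = f(Y) is a deterministic function of Y, forming X → Y → Z.

Original I(X;Y) = 0.0485 bits

After applying f:
P(X,Z) where Z=f(Y):
- P(X,Z=0) = P(X,Y=1)
- P(X,Z=1) = P(X,Y=0) + P(X,Y=2)

I(X;Z) = I(X;f(Y)) = 0.0160 bits

Verification: 0.0485 ≥ 0.0160 ✓

Information cannot be created by processing; the function f can only lose information about X.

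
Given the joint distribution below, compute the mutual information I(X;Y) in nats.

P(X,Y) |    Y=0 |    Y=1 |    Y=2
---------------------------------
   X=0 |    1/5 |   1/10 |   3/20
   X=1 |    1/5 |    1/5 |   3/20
0.0120 nats

Mutual information: I(X;Y) = H(X) + H(Y) - H(X,Y)

Marginals:
P(X) = (9/20, 11/20), H(X) = 0.6881 nats
P(Y) = (2/5, 3/10, 3/10), H(Y) = 1.0889 nats

Joint entropy: H(X,Y) = 1.7651 nats

I(X;Y) = 0.6881 + 1.0889 - 1.7651 = 0.0120 nats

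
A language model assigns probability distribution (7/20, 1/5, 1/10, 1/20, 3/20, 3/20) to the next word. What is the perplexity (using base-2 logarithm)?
5.1475

Perplexity is 2^H (or exp(H) for natural log).

First, H = -Σ p log p = 2.3639 bits
Perplexity = 2^2.3639 = 5.1475

Interpretation: The model's uncertainty is equivalent to choosing uniformly among 5.1 options.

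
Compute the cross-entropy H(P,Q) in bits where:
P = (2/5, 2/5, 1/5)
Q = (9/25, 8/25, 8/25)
1.5759 bits

Cross-entropy: H(P,Q) = -Σ p(x) log q(x)

Alternatively: H(P,Q) = H(P) + D_KL(P||Q)
H(P) = 1.5219 bits
D_KL(P||Q) = 0.0540 bits

H(P,Q) = 1.5219 + 0.0540 = 1.5759 bits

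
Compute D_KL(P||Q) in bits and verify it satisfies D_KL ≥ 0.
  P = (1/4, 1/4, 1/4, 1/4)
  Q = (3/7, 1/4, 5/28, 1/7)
0.1288 bits

KL divergence satisfies the Gibbs inequality: D_KL(P||Q) ≥ 0 for all distributions P, Q.

D_KL(P||Q) = Σ p(x) log(p(x)/q(x))
Term by term:
  x=0: 1/4 × log_2[(1/4)/(3/7)] = -0.1944
  x=1: 1/4 × log_2[(1/4)/(1/4)] = 0.0000
  x=2: 1/4 × log_2[(1/4)/(5/28)] = 0.1214
  x=3: 1/4 × log_2[(1/4)/(1/7)] = 0.2018
D_KL(P||Q) = 0.1288 bits

D_KL(P||Q) = 0.1288 ≥ 0 ✓

This non-negativity is a fundamental property: relative entropy cannot be negative because it measures how different Q is from P.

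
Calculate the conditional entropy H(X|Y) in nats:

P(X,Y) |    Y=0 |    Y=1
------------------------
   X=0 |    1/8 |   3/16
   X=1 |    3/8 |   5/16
0.6119 nats

Using the chain rule: H(X|Y) = H(X,Y) - H(Y)

First, compute H(X,Y) = 1.3051 nats

Marginal P(Y) = (1/2, 1/2)
H(Y) = 0.6931 nats

H(X|Y) = H(X,Y) - H(Y) = 1.3051 - 0.6931 = 0.6119 nats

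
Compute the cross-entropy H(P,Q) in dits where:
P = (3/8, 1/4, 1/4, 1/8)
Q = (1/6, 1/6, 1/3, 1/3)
0.6653 dits

Cross-entropy: H(P,Q) = -Σ p(x) log q(x)

Alternatively: H(P,Q) = H(P) + D_KL(P||Q)
H(P) = 0.5737 dits
D_KL(P||Q) = 0.0916 dits

H(P,Q) = 0.5737 + 0.0916 = 0.6653 dits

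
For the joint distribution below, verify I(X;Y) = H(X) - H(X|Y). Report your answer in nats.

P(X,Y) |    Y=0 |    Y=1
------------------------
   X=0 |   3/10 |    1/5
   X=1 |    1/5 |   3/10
I(X;Y) = 0.0201 nats

Mutual information has multiple equivalent forms:
- I(X;Y) = H(X) - H(X|Y)
- I(X;Y) = H(Y) - H(Y|X)
- I(X;Y) = H(X) + H(Y) - H(X,Y)

Computing all quantities:
H(X) = 0.6931, H(Y) = 0.6931, H(X,Y) = 1.3662
H(X|Y) = 0.6730, H(Y|X) = 0.6730

Verification:
H(X) - H(X|Y) = 0.6931 - 0.6730 = 0.0201
H(Y) - H(Y|X) = 0.6931 - 0.6730 = 0.0201
H(X) + H(Y) - H(X,Y) = 0.6931 + 0.6931 - 1.3662 = 0.0201

All forms give I(X;Y) = 0.0201 nats. ✓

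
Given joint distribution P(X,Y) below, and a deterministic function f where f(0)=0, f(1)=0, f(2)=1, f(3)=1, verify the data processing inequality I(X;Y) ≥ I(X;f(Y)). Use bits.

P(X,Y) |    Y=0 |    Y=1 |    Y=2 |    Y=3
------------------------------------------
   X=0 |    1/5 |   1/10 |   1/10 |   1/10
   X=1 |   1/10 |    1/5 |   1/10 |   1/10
I(X;Y) = 0.0490, I(X;f(Y)) = 0.0000, inequality holds: 0.0490 ≥ 0.0000

Data Processing Inequality: For any Markov chain X → Y → Z, we have I(X;Y) ≥ I(X;Z).

Here Z = f(Y) is a deterministic function of Y, forming X → Y → Z.

Original I(X;Y) = 0.0490 bits

After applying f:
P(X,Z) where Z=f(Y):
- P(X,Z=0) = P(X,Y=0) + P(X,Y=1)
- P(X,Z=1) = P(X,Y=2) + P(X,Y=3)

I(X;Z) = I(X;f(Y)) = 0.0000 bits

Verification: 0.0490 ≥ 0.0000 ✓

Information cannot be created by processing; the function f can only lose information about X.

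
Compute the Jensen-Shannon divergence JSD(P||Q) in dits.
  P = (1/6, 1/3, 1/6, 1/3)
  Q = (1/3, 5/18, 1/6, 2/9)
0.0091 dits

Jensen-Shannon divergence is:
JSD(P||Q) = 0.5 × D_KL(P||M) + 0.5 × D_KL(Q||M)
where M = 0.5 × (P + Q) is the mixture distribution.

M = 0.5 × (1/6, 1/3, 1/6, 1/3) + 0.5 × (1/3, 5/18, 1/6, 2/9) = (1/4, 11/36, 1/6, 5/18)

D_KL(P||M) = 0.0096 dits
D_KL(Q||M) = 0.0086 dits

JSD(P||Q) = 0.5 × 0.0096 + 0.5 × 0.0086 = 0.0091 dits

Unlike KL divergence, JSD is symmetric and bounded: 0 ≤ JSD ≤ log(2).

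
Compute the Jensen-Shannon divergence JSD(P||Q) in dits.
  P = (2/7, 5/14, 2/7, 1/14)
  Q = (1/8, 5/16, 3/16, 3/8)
0.0341 dits

Jensen-Shannon divergence is:
JSD(P||Q) = 0.5 × D_KL(P||M) + 0.5 × D_KL(Q||M)
where M = 0.5 × (P + Q) is the mixture distribution.

M = 0.5 × (2/7, 5/14, 2/7, 1/14) + 0.5 × (1/8, 5/16, 3/16, 3/8) = (0.205357, 0.334821, 0.236607, 0.223214)

D_KL(P||M) = 0.0390 dits
D_KL(Q||M) = 0.0292 dits

JSD(P||Q) = 0.5 × 0.0390 + 0.5 × 0.0292 = 0.0341 dits

Unlike KL divergence, JSD is symmetric and bounded: 0 ≤ JSD ≤ log(2).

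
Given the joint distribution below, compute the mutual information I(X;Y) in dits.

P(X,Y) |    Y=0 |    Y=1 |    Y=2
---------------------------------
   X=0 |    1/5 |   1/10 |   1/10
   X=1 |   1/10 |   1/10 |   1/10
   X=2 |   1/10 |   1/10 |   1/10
0.0060 dits

Mutual information: I(X;Y) = H(X) + H(Y) - H(X,Y)

Marginals:
P(X) = (2/5, 3/10, 3/10), H(X) = 0.4729 dits
P(Y) = (2/5, 3/10, 3/10), H(Y) = 0.4729 dits

Joint entropy: H(X,Y) = 0.9398 dits

I(X;Y) = 0.4729 + 0.4729 - 0.9398 = 0.0060 dits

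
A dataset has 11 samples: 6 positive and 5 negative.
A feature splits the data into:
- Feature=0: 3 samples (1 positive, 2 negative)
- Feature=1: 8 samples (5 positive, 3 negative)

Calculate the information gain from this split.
0.0495 bits

Information Gain = H(Y) - H(Y|Feature)

Before split:
P(positive) = 6/11 = 0.5455
H(Y) = 0.9940 bits

After split:
Feature=0: H = 0.9183 bits (weight = 3/11)
Feature=1: H = 0.9544 bits (weight = 8/11)
H(Y|Feature) = (3/11)×0.9183 + (8/11)×0.9544 = 0.9446 bits

Information Gain = 0.9940 - 0.9446 = 0.0495 bits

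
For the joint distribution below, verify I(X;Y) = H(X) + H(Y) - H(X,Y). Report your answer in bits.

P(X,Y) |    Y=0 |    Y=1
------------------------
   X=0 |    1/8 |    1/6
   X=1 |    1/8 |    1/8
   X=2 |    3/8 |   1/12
I(X;Y) = 0.1036 bits

Mutual information has multiple equivalent forms:
- I(X;Y) = H(X) - H(X|Y)
- I(X;Y) = H(Y) - H(Y|X)
- I(X;Y) = H(X) + H(Y) - H(X,Y)

Computing all quantities:
H(X) = 1.5343, H(Y) = 0.9544, H(X,Y) = 2.3852
H(X|Y) = 1.4308, H(Y|X) = 0.8509

Verification:
H(X) - H(X|Y) = 1.5343 - 1.4308 = 0.1036
H(Y) - H(Y|X) = 0.9544 - 0.8509 = 0.1036
H(X) + H(Y) - H(X,Y) = 1.5343 + 0.9544 - 2.3852 = 0.1036

All forms give I(X;Y) = 0.1036 bits. ✓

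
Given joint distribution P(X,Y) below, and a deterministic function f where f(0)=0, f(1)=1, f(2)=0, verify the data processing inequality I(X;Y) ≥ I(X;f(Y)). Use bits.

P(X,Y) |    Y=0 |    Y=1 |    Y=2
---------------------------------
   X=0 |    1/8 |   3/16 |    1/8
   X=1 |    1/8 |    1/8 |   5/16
I(X;Y) = 0.0577, I(X;f(Y)) = 0.0351, inequality holds: 0.0577 ≥ 0.0351

Data Processing Inequality: For any Markov chain X → Y → Z, we have I(X;Y) ≥ I(X;Z).

Here Z = f(Y) is a deterministic function of Y, forming X → Y → Z.

Original I(X;Y) = 0.0577 bits

After applying f:
P(X,Z) where Z=f(Y):
- P(X,Z=0) = P(X,Y=0) + P(X,Y=2)
- P(X,Z=1) = P(X,Y=1)

I(X;Z) = I(X;f(Y)) = 0.0351 bits

Verification: 0.0577 ≥ 0.0351 ✓

Information cannot be created by processing; the function f can only lose information about X.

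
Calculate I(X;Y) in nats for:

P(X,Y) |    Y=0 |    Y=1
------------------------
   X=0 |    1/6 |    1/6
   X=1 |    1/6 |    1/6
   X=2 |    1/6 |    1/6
0.0000 nats

Mutual information: I(X;Y) = H(X) + H(Y) - H(X,Y)

Marginals:
P(X) = (1/3, 1/3, 1/3), H(X) = 1.0986 nats
P(Y) = (1/2, 1/2), H(Y) = 0.6931 nats

Joint entropy: H(X,Y) = 1.7918 nats

I(X;Y) = 1.0986 + 0.6931 - 1.7918 = 0.0000 nats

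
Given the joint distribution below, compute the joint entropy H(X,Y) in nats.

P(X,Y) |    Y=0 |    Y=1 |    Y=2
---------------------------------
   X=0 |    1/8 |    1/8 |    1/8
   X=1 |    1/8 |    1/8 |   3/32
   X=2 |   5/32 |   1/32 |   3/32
2.1418 nats

Joint entropy is H(X,Y) = -Σ_{x,y} p(x,y) log p(x,y).

Summing over all non-zero entries:
H(X,Y) = -[1/8·log_e(1/8) + 1/8·log_e(1/8) + 1/8·log_e(1/8) + 1/8·log_e(1/8) + 1/8·log_e(1/8) + 3/32·log_e(3/32) + 5/32·log_e(5/32) + 1/32·log_e(1/32) + 3/32·log_e(3/32)]
H(X,Y) = 2.1418 nats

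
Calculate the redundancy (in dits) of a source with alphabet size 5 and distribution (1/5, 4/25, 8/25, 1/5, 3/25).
0.0232 dits

Redundancy measures how far a source is from maximum entropy:
R = H_max - H(X)

Maximum entropy for 5 symbols: H_max = log_10(5) = 0.6990 dits
Actual entropy: H(X) = 0.6758 dits
Redundancy: R = 0.6990 - 0.6758 = 0.0232 dits

This redundancy represents potential for compression: the source could be compressed by 0.0232 dits per symbol.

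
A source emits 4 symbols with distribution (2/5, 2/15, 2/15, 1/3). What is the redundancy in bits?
0.1677 bits

Redundancy measures how far a source is from maximum entropy:
R = H_max - H(X)

Maximum entropy for 4 symbols: H_max = log_2(4) = 2.0000 bits
Actual entropy: H(X) = 1.8323 bits
Redundancy: R = 2.0000 - 1.8323 = 0.1677 bits

This redundancy represents potential for compression: the source could be compressed by 0.1677 bits per symbol.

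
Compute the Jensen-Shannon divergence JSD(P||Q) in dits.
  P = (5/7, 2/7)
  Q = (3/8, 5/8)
0.0257 dits

Jensen-Shannon divergence is:
JSD(P||Q) = 0.5 × D_KL(P||M) + 0.5 × D_KL(Q||M)
where M = 0.5 × (P + Q) is the mixture distribution.

M = 0.5 × (5/7, 2/7) + 0.5 × (3/8, 5/8) = (0.544643, 0.455357)

D_KL(P||M) = 0.0263 dits
D_KL(Q||M) = 0.0252 dits

JSD(P||Q) = 0.5 × 0.0263 + 0.5 × 0.0252 = 0.0257 dits

Unlike KL divergence, JSD is symmetric and bounded: 0 ≤ JSD ≤ log(2).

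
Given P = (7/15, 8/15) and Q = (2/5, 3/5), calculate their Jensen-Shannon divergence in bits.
0.0033 bits

Jensen-Shannon divergence is:
JSD(P||Q) = 0.5 × D_KL(P||M) + 0.5 × D_KL(Q||M)
where M = 0.5 × (P + Q) is the mixture distribution.

M = 0.5 × (7/15, 8/15) + 0.5 × (2/5, 3/5) = (13/30, 17/30)

D_KL(P||M) = 0.0032 bits
D_KL(Q||M) = 0.0033 bits

JSD(P||Q) = 0.5 × 0.0032 + 0.5 × 0.0033 = 0.0033 bits

Unlike KL divergence, JSD is symmetric and bounded: 0 ≤ JSD ≤ log(2).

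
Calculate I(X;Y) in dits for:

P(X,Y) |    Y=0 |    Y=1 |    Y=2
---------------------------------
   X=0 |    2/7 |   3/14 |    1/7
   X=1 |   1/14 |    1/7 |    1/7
0.0150 dits

Mutual information: I(X;Y) = H(X) + H(Y) - H(X,Y)

Marginals:
P(X) = (9/14, 5/14), H(X) = 0.2831 dits
P(Y) = (5/14, 5/14, 2/7), H(Y) = 0.4748 dits

Joint entropy: H(X,Y) = 0.7429 dits

I(X;Y) = 0.2831 + 0.4748 - 0.7429 = 0.0150 dits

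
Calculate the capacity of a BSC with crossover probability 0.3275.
0.0876 bits

For a binary symmetric channel (BSC) with error probability p:
Capacity C = 1 - H(p) bits per symbol

where H(p) = -p log₂(p) - (1-p) log₂(1-p) is the binary entropy function.

H(0.3275) = 0.9124 bits
C = 1 - 0.9124 = 0.0876 bits per symbol

This means we can reliably transmit up to 0.0876 bits of information per channel use.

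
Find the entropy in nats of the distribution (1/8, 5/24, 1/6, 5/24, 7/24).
1.5715 nats

Shannon entropy is H(X) = -Σ p(x) log p(x).

For P = (1/8, 5/24, 1/6, 5/24, 7/24):
H = -1/8 × log_e(1/8) -5/24 × log_e(5/24) -1/6 × log_e(1/6) -5/24 × log_e(5/24) -7/24 × log_e(7/24)
H = 1.5715 nats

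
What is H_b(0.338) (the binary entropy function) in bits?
0.9229 bits

The binary entropy function is:
H(p) = -p log(p) - (1-p) log(1-p)

H(0.338) = -0.338 × log_2(0.338) - 0.662 × log_2(0.662)
H(0.338) = 0.9229 bits

Note: Binary entropy is maximized at p=0.5 (H=1 bit) and minimized at p=0 or p=1 (H=0).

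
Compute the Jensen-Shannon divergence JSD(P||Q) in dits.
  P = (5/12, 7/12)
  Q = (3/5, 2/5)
0.0073 dits

Jensen-Shannon divergence is:
JSD(P||Q) = 0.5 × D_KL(P||M) + 0.5 × D_KL(Q||M)
where M = 0.5 × (P + Q) is the mixture distribution.

M = 0.5 × (5/12, 7/12) + 0.5 × (3/5, 2/5) = (0.508333, 0.491667)

D_KL(P||M) = 0.0073 dits
D_KL(Q||M) = 0.0074 dits

JSD(P||Q) = 0.5 × 0.0073 + 0.5 × 0.0074 = 0.0073 dits

Unlike KL divergence, JSD is symmetric and bounded: 0 ≤ JSD ≤ log(2).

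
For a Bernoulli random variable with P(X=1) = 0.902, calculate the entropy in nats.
0.3207 nats

The binary entropy function is:
H(p) = -p log(p) - (1-p) log(1-p)

H(0.902) = -0.902 × log_e(0.902) - 0.098 × log_e(0.098)
H(0.902) = 0.3207 nats

Note: Binary entropy is maximized at p=0.5 (H=1 bit) and minimized at p=0 or p=1 (H=0).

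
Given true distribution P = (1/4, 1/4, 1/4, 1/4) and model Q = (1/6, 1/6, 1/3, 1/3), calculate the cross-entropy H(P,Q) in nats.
1.4452 nats

Cross-entropy: H(P,Q) = -Σ p(x) log q(x)

Alternatively: H(P,Q) = H(P) + D_KL(P||Q)
H(P) = 1.3863 nats
D_KL(P||Q) = 0.0589 nats

H(P,Q) = 1.3863 + 0.0589 = 1.4452 nats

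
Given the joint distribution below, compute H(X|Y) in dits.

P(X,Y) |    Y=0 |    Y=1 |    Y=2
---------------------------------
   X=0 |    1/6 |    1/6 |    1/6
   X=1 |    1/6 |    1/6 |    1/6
0.3010 dits

Using the chain rule: H(X|Y) = H(X,Y) - H(Y)

First, compute H(X,Y) = 0.7782 dits

Marginal P(Y) = (1/3, 1/3, 1/3)
H(Y) = 0.4771 dits

H(X|Y) = H(X,Y) - H(Y) = 0.7782 - 0.4771 = 0.3010 dits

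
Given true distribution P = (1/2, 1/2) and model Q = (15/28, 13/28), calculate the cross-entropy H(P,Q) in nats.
0.6957 nats

Cross-entropy: H(P,Q) = -Σ p(x) log q(x)

Alternatively: H(P,Q) = H(P) + D_KL(P||Q)
H(P) = 0.6931 nats
D_KL(P||Q) = 0.0026 nats

H(P,Q) = 0.6931 + 0.0026 = 0.6957 nats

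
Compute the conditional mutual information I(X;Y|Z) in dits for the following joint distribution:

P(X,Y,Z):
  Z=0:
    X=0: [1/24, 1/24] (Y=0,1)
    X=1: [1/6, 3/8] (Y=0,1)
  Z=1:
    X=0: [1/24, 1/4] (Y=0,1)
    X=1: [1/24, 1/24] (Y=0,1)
0.0117 dits

Conditional mutual information: I(X;Y|Z) = H(X|Z) + H(Y|Z) - H(X,Y|Z)

H(Z) = 0.2873
H(X,Z) = 0.4802 → H(X|Z) = 0.1929
H(Y,Z) = 0.5464 → H(Y|Z) = 0.2590
H(X,Y,Z) = 0.7275 → H(X,Y|Z) = 0.4402

I(X;Y|Z) = 0.1929 + 0.2590 - 0.4402 = 0.0117 dits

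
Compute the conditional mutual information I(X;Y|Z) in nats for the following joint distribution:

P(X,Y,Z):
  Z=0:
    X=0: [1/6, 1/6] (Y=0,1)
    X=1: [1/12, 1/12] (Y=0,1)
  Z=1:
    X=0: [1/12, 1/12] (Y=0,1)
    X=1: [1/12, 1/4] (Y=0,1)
0.0153 nats

Conditional mutual information: I(X;Y|Z) = H(X|Z) + H(Y|Z) - H(X,Y|Z)

H(Z) = 0.6931
H(X,Z) = 1.3297 → H(X|Z) = 0.6365
H(Y,Z) = 1.3580 → H(Y|Z) = 0.6648
H(X,Y,Z) = 1.9792 → H(X,Y|Z) = 1.2861

I(X;Y|Z) = 0.6365 + 0.6648 - 1.2861 = 0.0153 nats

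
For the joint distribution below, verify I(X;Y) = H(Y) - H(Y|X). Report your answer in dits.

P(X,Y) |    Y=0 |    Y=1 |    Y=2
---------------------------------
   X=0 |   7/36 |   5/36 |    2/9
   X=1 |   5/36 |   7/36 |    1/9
I(X;Y) = 0.0096 dits

Mutual information has multiple equivalent forms:
- I(X;Y) = H(X) - H(X|Y)
- I(X;Y) = H(Y) - H(Y|X)
- I(X;Y) = H(X) + H(Y) - H(X,Y)

Computing all quantities:
H(X) = 0.2983, H(Y) = 0.4771, H(X,Y) = 0.7659
H(X|Y) = 0.2888, H(Y|X) = 0.4676

Verification:
H(X) - H(X|Y) = 0.2983 - 0.2888 = 0.0096
H(Y) - H(Y|X) = 0.4771 - 0.4676 = 0.0096
H(X) + H(Y) - H(X,Y) = 0.2983 + 0.4771 - 0.7659 = 0.0096

All forms give I(X;Y) = 0.0096 dits. ✓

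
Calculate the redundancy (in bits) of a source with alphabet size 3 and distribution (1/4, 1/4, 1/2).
0.0850 bits

Redundancy measures how far a source is from maximum entropy:
R = H_max - H(X)

Maximum entropy for 3 symbols: H_max = log_2(3) = 1.5850 bits
Actual entropy: H(X) = 1.5000 bits
Redundancy: R = 1.5850 - 1.5000 = 0.0850 bits

This redundancy represents potential for compression: the source could be compressed by 0.0850 bits per symbol.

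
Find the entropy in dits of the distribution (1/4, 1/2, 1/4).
0.4515 dits

Shannon entropy is H(X) = -Σ p(x) log p(x).

For P = (1/4, 1/2, 1/4):
H = -1/4 × log_10(1/4) -1/2 × log_10(1/2) -1/4 × log_10(1/4)
H = 0.4515 dits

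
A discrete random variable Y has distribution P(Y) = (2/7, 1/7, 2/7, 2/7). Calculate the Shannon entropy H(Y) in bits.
1.9502 bits

Shannon entropy is H(X) = -Σ p(x) log p(x).

For P = (2/7, 1/7, 2/7, 2/7):
H = -2/7 × log_2(2/7) -1/7 × log_2(1/7) -2/7 × log_2(2/7) -2/7 × log_2(2/7)
H = 1.9502 bits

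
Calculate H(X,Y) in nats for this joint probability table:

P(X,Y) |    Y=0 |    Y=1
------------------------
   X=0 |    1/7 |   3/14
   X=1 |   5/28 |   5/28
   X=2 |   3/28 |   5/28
1.7703 nats

Joint entropy is H(X,Y) = -Σ_{x,y} p(x,y) log p(x,y).

Summing over all non-zero entries:
H(X,Y) = -[1/7·log_e(1/7) + 3/14·log_e(3/14) + 5/28·log_e(5/28) + 5/28·log_e(5/28) + 3/28·log_e(3/28) + 5/28·log_e(5/28)]
H(X,Y) = 1.7703 nats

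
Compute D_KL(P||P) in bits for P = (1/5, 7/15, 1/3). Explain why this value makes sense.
0.0000 bits

KL divergence satisfies the Gibbs inequality: D_KL(P||Q) ≥ 0 for all distributions P, Q.

D_KL(P||Q) = Σ p(x) log(p(x)/q(x))
Each term is p(x) × log_2(p(x)/p(x)) = p(x) × log_2(1) = 0, so the sum is 0.
D_KL(P||Q) = 0.0000 bits

When P = Q, the KL divergence is exactly 0, as there is no 'divergence' between identical distributions.

This non-negativity is a fundamental property: relative entropy cannot be negative because it measures how different Q is from P.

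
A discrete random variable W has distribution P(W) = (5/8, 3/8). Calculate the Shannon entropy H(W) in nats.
0.6616 nats

Shannon entropy is H(X) = -Σ p(x) log p(x).

For P = (5/8, 3/8):
H = -5/8 × log_e(5/8) -3/8 × log_e(3/8)
H = 0.6616 nats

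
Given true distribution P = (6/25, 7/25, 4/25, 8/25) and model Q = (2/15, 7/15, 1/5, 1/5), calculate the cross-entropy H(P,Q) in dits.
0.6382 dits

Cross-entropy: H(P,Q) = -Σ p(x) log q(x)

Alternatively: H(P,Q) = H(P) + D_KL(P||Q)
H(P) = 0.5892 dits
D_KL(P||Q) = 0.0490 dits

H(P,Q) = 0.5892 + 0.0490 = 0.6382 dits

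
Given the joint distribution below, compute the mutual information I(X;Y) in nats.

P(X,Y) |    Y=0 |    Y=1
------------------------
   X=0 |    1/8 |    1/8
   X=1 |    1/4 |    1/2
0.0109 nats

Mutual information: I(X;Y) = H(X) + H(Y) - H(X,Y)

Marginals:
P(X) = (1/4, 3/4), H(X) = 0.5623 nats
P(Y) = (3/8, 5/8), H(Y) = 0.6616 nats

Joint entropy: H(X,Y) = 1.2130 nats

I(X;Y) = 0.5623 + 0.6616 - 1.2130 = 0.0109 nats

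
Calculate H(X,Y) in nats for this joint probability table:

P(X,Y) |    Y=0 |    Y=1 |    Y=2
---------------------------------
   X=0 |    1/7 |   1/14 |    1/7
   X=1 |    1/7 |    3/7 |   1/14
1.5741 nats

Joint entropy is H(X,Y) = -Σ_{x,y} p(x,y) log p(x,y).

Summing over all non-zero entries:
H(X,Y) = -[1/7·log_e(1/7) + 1/14·log_e(1/14) + 1/7·log_e(1/7) + 1/7·log_e(1/7) + 3/7·log_e(3/7) + 1/14·log_e(1/14)]
H(X,Y) = 1.5741 nats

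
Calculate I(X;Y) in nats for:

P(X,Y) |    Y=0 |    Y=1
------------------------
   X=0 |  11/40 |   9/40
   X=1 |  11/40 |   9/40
0.0000 nats

Mutual information: I(X;Y) = H(X) + H(Y) - H(X,Y)

Marginals:
P(X) = (1/2, 1/2), H(X) = 0.6931 nats
P(Y) = (11/20, 9/20), H(Y) = 0.6881 nats

Joint entropy: H(X,Y) = 1.3813 nats

I(X;Y) = 0.6931 + 0.6881 - 1.3813 = 0.0000 nats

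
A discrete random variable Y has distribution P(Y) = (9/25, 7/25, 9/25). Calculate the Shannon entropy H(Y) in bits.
1.5755 bits

Shannon entropy is H(X) = -Σ p(x) log p(x).

For P = (9/25, 7/25, 9/25):
H = -9/25 × log_2(9/25) -7/25 × log_2(7/25) -9/25 × log_2(9/25)
H = 1.5755 bits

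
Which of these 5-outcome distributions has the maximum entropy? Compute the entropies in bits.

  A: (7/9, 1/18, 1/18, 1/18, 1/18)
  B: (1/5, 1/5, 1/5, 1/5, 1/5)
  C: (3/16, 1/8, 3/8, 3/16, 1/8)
B

For a discrete distribution over n outcomes, entropy is maximized by the uniform distribution.

Computing entropies:
H(A) = 1.2086 bits
H(B) = 2.3219 bits
H(C) = 2.1863 bits

The uniform distribution (where all probabilities equal 1/5) achieves the maximum entropy of log_2(5) = 2.3219 bits.

Distribution B has the highest entropy.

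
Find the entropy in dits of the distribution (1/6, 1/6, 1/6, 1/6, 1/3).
0.6778 dits

Shannon entropy is H(X) = -Σ p(x) log p(x).

For P = (1/6, 1/6, 1/6, 1/6, 1/3):
H = -1/6 × log_10(1/6) -1/6 × log_10(1/6) -1/6 × log_10(1/6) -1/6 × log_10(1/6) -1/3 × log_10(1/3)
H = 0.6778 dits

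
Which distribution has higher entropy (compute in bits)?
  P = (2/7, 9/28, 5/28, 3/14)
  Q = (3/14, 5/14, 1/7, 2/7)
P

Computing entropies in bits:
H(P) = 1.9628
H(Q) = 1.9242

Distribution P has higher entropy.

Intuition: The distribution closer to uniform (more spread out) has higher entropy.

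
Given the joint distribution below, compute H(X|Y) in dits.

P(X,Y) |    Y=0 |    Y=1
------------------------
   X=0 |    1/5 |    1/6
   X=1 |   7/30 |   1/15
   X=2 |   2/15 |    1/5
0.4547 dits

Using the chain rule: H(X|Y) = H(X,Y) - H(Y)

First, compute H(X,Y) = 0.7518 dits

Marginal P(Y) = (17/30, 13/30)
H(Y) = 0.2972 dits

H(X|Y) = H(X,Y) - H(Y) = 0.7518 - 0.2972 = 0.4547 dits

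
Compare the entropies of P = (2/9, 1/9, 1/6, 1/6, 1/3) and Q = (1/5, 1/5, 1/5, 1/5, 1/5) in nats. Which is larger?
Q

Computing entropies in nats:
H(P) = 1.5418
H(Q) = 1.6094

Distribution Q has higher entropy.

Intuition: The distribution closer to uniform (more spread out) has higher entropy.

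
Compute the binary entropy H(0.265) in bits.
0.8342 bits

The binary entropy function is:
H(p) = -p log(p) - (1-p) log(1-p)

H(0.265) = -0.265 × log_2(0.265) - 0.735 × log_2(0.735)
H(0.265) = 0.8342 bits

Note: Binary entropy is maximized at p=0.5 (H=1 bit) and minimized at p=0 or p=1 (H=0).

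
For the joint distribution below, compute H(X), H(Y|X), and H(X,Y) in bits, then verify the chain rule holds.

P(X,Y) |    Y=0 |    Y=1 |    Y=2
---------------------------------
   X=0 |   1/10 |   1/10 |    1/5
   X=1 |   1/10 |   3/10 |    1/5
H(X,Y) = 2.4464, H(X) = 0.9710, H(Y|X) = 1.4755 (all in bits)

Chain rule: H(X,Y) = H(X) + H(Y|X)

Left side — joint entropy directly:
H(X,Y) = -Σ p(x,y) log p(x,y) = 2.4464 bits

Right side — compute H(Y|X) from the conditional distributions:
P(X) = (2/5, 3/5), so H(X) = 0.9710 bits
H(Y|X) = Σ_x P(X=x) · H(Y|X=x):
  P(Y|X=0) = (1/4, 1/4, 1/2), H(Y|X=0) = 1.5000, weight P(X=0) = 2/5
  P(Y|X=1) = (1/6, 1/2, 1/3), H(Y|X=1) = 1.4591, weight P(X=1) = 3/5
H(Y|X) = 1.4755 bits

H(X) + H(Y|X) = 0.9710 + 1.4755 = 2.4464 bits

Both sides equal 2.4464 bits. ✓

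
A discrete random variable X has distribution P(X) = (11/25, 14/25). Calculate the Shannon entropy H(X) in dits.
0.2979 dits

Shannon entropy is H(X) = -Σ p(x) log p(x).

For P = (11/25, 14/25):
H = -11/25 × log_10(11/25) -14/25 × log_10(14/25)
H = 0.2979 dits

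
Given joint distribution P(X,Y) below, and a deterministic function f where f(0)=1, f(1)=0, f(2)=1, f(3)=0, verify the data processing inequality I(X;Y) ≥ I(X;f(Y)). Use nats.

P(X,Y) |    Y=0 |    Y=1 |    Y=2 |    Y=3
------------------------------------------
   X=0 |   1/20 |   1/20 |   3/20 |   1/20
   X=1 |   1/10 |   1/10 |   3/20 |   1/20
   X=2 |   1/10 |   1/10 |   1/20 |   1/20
I(X;Y) = 0.0452, I(X;f(Y)) = 0.0095, inequality holds: 0.0452 ≥ 0.0095

Data Processing Inequality: For any Markov chain X → Y → Z, we have I(X;Y) ≥ I(X;Z).

Here Z = f(Y) is a deterministic function of Y, forming X → Y → Z.

Original I(X;Y) = 0.0452 nats

After applying f:
P(X,Z) where Z=f(Y):
- P(X,Z=0) = P(X,Y=1) + P(X,Y=3)
- P(X,Z=1) = P(X,Y=0) + P(X,Y=2)

I(X;Z) = I(X;f(Y)) = 0.0095 nats

Verification: 0.0452 ≥ 0.0095 ✓

Information cannot be created by processing; the function f can only lose information about X.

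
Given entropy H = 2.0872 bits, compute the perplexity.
4.2492

Perplexity is 2^H (or exp(H) for natural log).

H = 2.0872 bits
Perplexity = 2^2.0872 = 4.2492

Interpretation: The model's uncertainty is equivalent to choosing uniformly among 4.2 options.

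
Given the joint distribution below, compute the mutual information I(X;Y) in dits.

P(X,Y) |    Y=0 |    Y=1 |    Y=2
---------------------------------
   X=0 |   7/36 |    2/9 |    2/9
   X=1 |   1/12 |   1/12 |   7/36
0.0076 dits

Mutual information: I(X;Y) = H(X) + H(Y) - H(X,Y)

Marginals:
P(X) = (23/36, 13/36), H(X) = 0.2841 dits
P(Y) = (5/18, 11/36, 5/12), H(Y) = 0.4703 dits

Joint entropy: H(X,Y) = 0.7468 dits

I(X;Y) = 0.2841 + 0.4703 - 0.7468 = 0.0076 dits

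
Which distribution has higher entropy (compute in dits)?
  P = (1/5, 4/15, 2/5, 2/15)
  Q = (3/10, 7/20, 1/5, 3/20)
Q

Computing entropies in dits:
H(P) = 0.5687
H(Q) = 0.5798

Distribution Q has higher entropy.

Intuition: The distribution closer to uniform (more spread out) has higher entropy.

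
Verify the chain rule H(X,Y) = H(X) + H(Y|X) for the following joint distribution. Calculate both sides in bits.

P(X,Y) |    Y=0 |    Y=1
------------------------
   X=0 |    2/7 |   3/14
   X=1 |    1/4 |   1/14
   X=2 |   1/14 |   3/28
H(X,Y) = 2.3818, H(X) = 1.4701, H(Y|X) = 0.9116 (all in bits)

Chain rule: H(X,Y) = H(X) + H(Y|X)

Left side — joint entropy directly:
H(X,Y) = -Σ p(x,y) log p(x,y) = 2.3818 bits

Right side — compute H(Y|X) from the conditional distributions:
P(X) = (1/2, 9/28, 5/28), so H(X) = 1.4701 bits
H(Y|X) = Σ_x P(X=x) · H(Y|X=x):
  P(Y|X=0) = (4/7, 3/7), H(Y|X=0) = 0.9852, weight P(X=0) = 1/2
  P(Y|X=1) = (7/9, 2/9), H(Y|X=1) = 0.7642, weight P(X=1) = 9/28
  P(Y|X=2) = (2/5, 3/5), H(Y|X=2) = 0.9710, weight P(X=2) = 5/28
H(Y|X) = 0.9116 bits

H(X) + H(Y|X) = 1.4701 + 0.9116 = 2.3818 bits

Both sides equal 2.3818 bits. ✓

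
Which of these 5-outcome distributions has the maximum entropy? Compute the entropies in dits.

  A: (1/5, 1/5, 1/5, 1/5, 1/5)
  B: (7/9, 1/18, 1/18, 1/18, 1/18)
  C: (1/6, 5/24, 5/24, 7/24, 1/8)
A

For a discrete distribution over n outcomes, entropy is maximized by the uniform distribution.

Computing entropies:
H(A) = 0.6990 dits
H(B) = 0.3638 dits
H(C) = 0.6825 dits

The uniform distribution (where all probabilities equal 1/5) achieves the maximum entropy of log_10(5) = 0.6990 dits.

Distribution A has the highest entropy.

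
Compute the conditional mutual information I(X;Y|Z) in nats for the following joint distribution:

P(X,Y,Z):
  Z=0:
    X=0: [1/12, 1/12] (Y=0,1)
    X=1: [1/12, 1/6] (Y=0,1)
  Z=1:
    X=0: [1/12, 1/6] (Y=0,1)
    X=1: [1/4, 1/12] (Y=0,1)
0.0576 nats

Conditional mutual information: I(X;Y|Z) = H(X|Z) + H(Y|Z) - H(X,Y|Z)

H(Z) = 0.6792
H(X,Z) = 1.3580 → H(X|Z) = 0.6788
H(Y,Z) = 1.3580 → H(Y|Z) = 0.6788
H(X,Y,Z) = 1.9792 → H(X,Y|Z) = 1.3000

I(X;Y|Z) = 0.6788 + 0.6788 - 1.3000 = 0.0576 nats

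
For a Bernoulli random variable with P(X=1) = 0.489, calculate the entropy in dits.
0.3009 dits

The binary entropy function is:
H(p) = -p log(p) - (1-p) log(1-p)

H(0.489) = -0.489 × log_10(0.489) - 0.511 × log_10(0.511)
H(0.489) = 0.3009 dits

Note: Binary entropy is maximized at p=0.5 (H=1 bit) and minimized at p=0 or p=1 (H=0).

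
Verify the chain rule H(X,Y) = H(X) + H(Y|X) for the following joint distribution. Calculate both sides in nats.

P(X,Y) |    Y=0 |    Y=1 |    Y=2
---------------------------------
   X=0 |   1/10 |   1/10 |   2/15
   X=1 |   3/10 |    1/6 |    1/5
H(X,Y) = 1.7109, H(X) = 0.6365, H(Y|X) = 1.0744 (all in nats)

Chain rule: H(X,Y) = H(X) + H(Y|X)

Left side — joint entropy directly:
H(X,Y) = -Σ p(x,y) log p(x,y) = 1.7109 nats

Right side — compute H(Y|X) from the conditional distributions:
P(X) = (1/3, 2/3), so H(X) = 0.6365 nats
H(Y|X) = Σ_x P(X=x) · H(Y|X=x):
  P(Y|X=0) = (3/10, 3/10, 2/5), H(Y|X=0) = 1.0889, weight P(X=0) = 1/3
  P(Y|X=1) = (9/20, 1/4, 3/10), H(Y|X=1) = 1.0671, weight P(X=1) = 2/3
H(Y|X) = 1.0744 nats

H(X) + H(Y|X) = 0.6365 + 1.0744 = 1.7109 nats

Both sides equal 1.7109 nats. ✓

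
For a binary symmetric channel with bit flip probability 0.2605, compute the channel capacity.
0.1725 bits

For a binary symmetric channel (BSC) with error probability p:
Capacity C = 1 - H(p) bits per symbol

where H(p) = -p log₂(p) - (1-p) log₂(1-p) is the binary entropy function.

H(0.2605) = 0.8275 bits
C = 1 - 0.8275 = 0.1725 bits per symbol

This means we can reliably transmit up to 0.1725 bits of information per channel use.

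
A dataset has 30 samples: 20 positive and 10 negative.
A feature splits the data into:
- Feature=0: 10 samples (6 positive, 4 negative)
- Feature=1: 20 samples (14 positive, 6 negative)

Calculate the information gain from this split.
0.0071 bits

Information Gain = H(Y) - H(Y|Feature)

Before split:
P(positive) = 20/30 = 0.6667
H(Y) = 0.9183 bits

After split:
Feature=0: H = 0.9710 bits (weight = 10/30)
Feature=1: H = 0.8813 bits (weight = 20/30)
H(Y|Feature) = (10/30)×0.9710 + (20/30)×0.8813 = 0.9112 bits

Information Gain = 0.9183 - 0.9112 = 0.0071 bits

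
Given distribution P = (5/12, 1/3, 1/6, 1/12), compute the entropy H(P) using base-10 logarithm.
0.5371 dits

Shannon entropy is H(X) = -Σ p(x) log p(x).

For P = (5/12, 1/3, 1/6, 1/12):
H = -5/12 × log_10(5/12) -1/3 × log_10(1/3) -1/6 × log_10(1/6) -1/12 × log_10(1/12)
H = 0.5371 dits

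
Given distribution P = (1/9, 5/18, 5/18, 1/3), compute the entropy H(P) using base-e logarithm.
1.3220 nats

Shannon entropy is H(X) = -Σ p(x) log p(x).

For P = (1/9, 5/18, 5/18, 1/3):
H = -1/9 × log_e(1/9) -5/18 × log_e(5/18) -5/18 × log_e(5/18) -1/3 × log_e(1/3)
H = 1.3220 nats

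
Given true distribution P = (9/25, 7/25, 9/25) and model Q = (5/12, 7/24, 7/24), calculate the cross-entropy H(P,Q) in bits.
1.5924 bits

Cross-entropy: H(P,Q) = -Σ p(x) log q(x)

Alternatively: H(P,Q) = H(P) + D_KL(P||Q)
H(P) = 1.5755 bits
D_KL(P||Q) = 0.0169 bits

H(P,Q) = 1.5755 + 0.0169 = 1.5924 bits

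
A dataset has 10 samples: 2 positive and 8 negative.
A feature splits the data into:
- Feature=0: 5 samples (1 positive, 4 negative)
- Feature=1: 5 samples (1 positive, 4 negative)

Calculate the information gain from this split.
0.0000 bits

Information Gain = H(Y) - H(Y|Feature)

Before split:
P(positive) = 2/10 = 0.2000
H(Y) = 0.7219 bits

After split:
Feature=0: H = 0.7219 bits (weight = 5/10)
Feature=1: H = 0.7219 bits (weight = 5/10)
H(Y|Feature) = (5/10)×0.7219 + (5/10)×0.7219 = 0.7219 bits

Information Gain = 0.7219 - 0.7219 = 0.0000 bits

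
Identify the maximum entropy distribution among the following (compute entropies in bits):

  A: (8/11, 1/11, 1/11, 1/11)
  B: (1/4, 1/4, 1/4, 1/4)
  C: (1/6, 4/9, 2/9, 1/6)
B

For a discrete distribution over n outcomes, entropy is maximized by the uniform distribution.

Computing entropies:
H(A) = 1.2776 bits
H(B) = 2.0000 bits
H(C) = 1.8638 bits

The uniform distribution (where all probabilities equal 1/4) achieves the maximum entropy of log_2(4) = 2.0000 bits.

Distribution B has the highest entropy.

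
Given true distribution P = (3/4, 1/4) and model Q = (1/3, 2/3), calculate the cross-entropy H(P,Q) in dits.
0.4019 dits

Cross-entropy: H(P,Q) = -Σ p(x) log q(x)

Alternatively: H(P,Q) = H(P) + D_KL(P||Q)
H(P) = 0.2442 dits
D_KL(P||Q) = 0.1576 dits

H(P,Q) = 0.2442 + 0.1576 = 0.4019 dits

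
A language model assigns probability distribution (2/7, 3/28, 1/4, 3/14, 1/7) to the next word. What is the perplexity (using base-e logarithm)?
4.7204

Perplexity is e^H (or exp(H) for natural log).

First, H = -Σ p log p = 1.5519 nats
Perplexity = e^1.5519 = 4.7204

Interpretation: The model's uncertainty is equivalent to choosing uniformly among 4.7 options.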